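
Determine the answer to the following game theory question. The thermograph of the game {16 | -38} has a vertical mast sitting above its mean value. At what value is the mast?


Game = {16 | -38}, a switch {a | b} with numbers a > b.
Its thermograph has left wall a - t and right wall b + t, which meet at t = (a - b)/2, where both equal (a + b)/2. So the mast (mean value) is at (a + b)/2.
Mean = (16 + (-38))/2 = -22/2 = -11

-11


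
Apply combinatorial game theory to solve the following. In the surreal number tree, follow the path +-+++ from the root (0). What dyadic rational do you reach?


Sign expansion: +-+++
Rule: track bounds (lo, hi), initially (-inf, +inf). On '+', the current value becomes lo and we move to the simplest number in (value, hi): value + 1 if hi = +inf, otherwise the midpoint (value + hi)/2. On '-', the current value becomes hi and we move to value - 1 if lo = -inf, otherwise the midpoint (lo + value)/2.
Start at 0.
Step 1: sign = +, move right. Bounds: (0, +inf). Value = 1
Step 2: sign = -, move left. Bounds: (0, 1). Value = 1/2
Step 3: sign = +, move right. Bounds: (1/2, 1). Value = 3/4
Step 4: sign = +, move right. Bounds: (3/4, 1). Value = 7/8
Step 5: sign = +, move right. Bounds: (7/8, 1). Value = 15/16
The surreal number with sign expansion +-+++ is 15/16.

15/16


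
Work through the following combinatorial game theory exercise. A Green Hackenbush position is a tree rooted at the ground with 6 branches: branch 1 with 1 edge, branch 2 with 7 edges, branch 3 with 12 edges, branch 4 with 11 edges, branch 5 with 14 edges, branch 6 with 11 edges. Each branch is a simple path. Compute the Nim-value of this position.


The tree has 6 branches from the ground vertex.
In Green Hackenbush, the Nim-value of a simple path of length k is k.
Branch 1: length 1, Nim-value = 1
Branch 2: length 7, Nim-value = 7
Branch 3: length 12, Nim-value = 12
Branch 4: length 11, Nim-value = 11
Branch 5: length 14, Nim-value = 14
Branch 6: length 11, Nim-value = 11
Total Nim-value = XOR of all branch values:
0 XOR 1 = 1
1 XOR 7 = 6
6 XOR 12 = 10
10 XOR 11 = 1
1 XOR 14 = 15
15 XOR 11 = 4
Nim-value of the tree = 4

4


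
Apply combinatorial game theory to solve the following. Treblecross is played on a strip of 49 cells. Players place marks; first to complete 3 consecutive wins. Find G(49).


Treblecross: place X on empty cells; 3-in-a-row wins.
Playing within two cells of an existing X lets the opponent win at once, so sensible play treats the cells i-2..i+2 around each X as dead. The player left with no safe cell loses, so this is a normal-play take-away game on strips of safe cells.
Placing X at cell i (0-indexed) of a strip of k safe cells leaves independent strips of sizes max(0, i-2) and max(0, k-i-3). Hence G(k) = mex{ G(max(0,i-2)) XOR G(max(0,k-i-3)) : 0 <= i < k }, with G(0) = 0.
G(1): splits (0,0):0^0=0 -> mex({0}) = 1
G(2): splits (0,0):0^0=0 -> mex({0}) = 1
G(3): splits (0,0):0^0=0 -> mex({0}) = 1
G(4): splits (0,1):0^1=1 (0,0):0^0=0 -> mex({0, 1}) = 2
G(5): splits (0,2):0^1=1 (0,1):0^1=1 (0,0):0^0=0 -> mex({0, 1}) = 2
G(6) = mex({1}) = 0
G(7) = mex({0, 1, 2}) = 3
G(8) = mex({0, 1, 2}) = 3
G(9) = mex({0, 2}) = 1
G(10) = mex({0, 2, 3}) = 1
G(11) = mex({0, 3}) = 1
G(12) = mex({1, 3}) = 0
G(13) = mex({0, 1, 2, 3}) = 4
G(14) = mex({0, 1, 2}) = 3
G(15) = mex({0, 1, 2}) = 3
G(16) = mex({0, 1, 2, 4}) = 3
G(17) = mex({0, 1, 3, 4}) = 2
G(18) = mex({0, 1, 3, 4}) = 2
G(19) = mex({0, 1, 3, 5}) = 2
G(20) = mex({0, 1, 2, 3, 5}) = 4
G(21) = mex({0, 1, 2, 3, 5}) = 4
G(22) = mex({1, 2, 6}) = 0
G(23) = mex({0, 1, 2, 3, 4, 6}) = 5
G(24) = mex({0, 1, 2, 3, 4}) = 5
G(25) = mex({0, 1, 3, 4, 7}) = 2
G(26) = mex({0, 1, 3, 4, 5, 7}) = 2
G(27) = mex({0, 1, 3, 5}) = 2
G(28) = mex({0, 1, 2, 5}) = 3
G(29) = mex({0, 1, 2, 4, 5, 6}) = 3
G(30) = mex({1, 2, 4, 6}) = 0
G(31) = mex({0, 1, 2, 3, 4, 6}) = 5
G(32) = mex({1, 2, 3, 4, 7}) = 0
G(33) = mex({0, 3, 7}) = 1
G(34) = mex({0, 2, 3, 5, 7}) = 1
G(35) = mex({0, 2, 3, 5, 6}) = 1
G(36) = mex({0, 1, 2, 5, 6}) = 3
G(37) = mex({0, 1, 2, 4, 5, 6}) = 3
G(38) = mex({0, 1, 2, 4}) = 3
G(39) = mex({0, 1, 2, 3, 4, 7}) = 5
G(40) = mex({0, 1, 2, 3, 4, 5, 7}) = 6
G(41) = mex({0, 1, 2, 3, 5, 7}) = 4
G(42) = mex({0, 1, 2, 3, 5, 6, 7}) = 4
G(43) = mex({0, 2, 3, 5, 6}) = 1
G(44) = mex({1, 2, 3, 4, 5, 6}) = 0
G(45) = mex({0, 1, 2, 3, 4, 6, 7}) = 5
G(46) = mex({0, 1, 2, 3, 4, 7}) = 5
G(47) = mex({0, 1, 2, 3, 4, 5, 7}) = 6
G(48) = mex({0, 1, 2, 3, 4, 5, 7}) = 6
G(49) = mex({0, 1, 3, 4, 5, 7}) = 2
Therefore G(49) = 2.

2


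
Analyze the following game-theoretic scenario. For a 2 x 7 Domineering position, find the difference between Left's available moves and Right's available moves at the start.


Board is 2 x 7 (rows x cols).
Left (vertical) placements: (rows-1) * cols = 1 * 7 = 7
Right (horizontal) placements: rows * (cols-1) = 2 * 6 = 12
Advantage = Left - Right = 7 - 12 = -5

-5


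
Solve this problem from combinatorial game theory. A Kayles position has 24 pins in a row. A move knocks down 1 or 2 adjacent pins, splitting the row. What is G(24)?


Kayles: a move removes 1 or 2 adjacent pins from a contiguous row.
Removing pins from a row of k leaves two independent rows (a, b) with a + b = k - 1 (one pin) or a + b = k - 2 (two pins); an end removal gives a = 0.
By Sprague-Grundy, G(k) = mex{ G(a) XOR G(b) } over all these splits. G(0) = 0.
G(1): splits (0,0):0^0=0 -> mex({0}) = 1
G(2): splits (0,1):0^1=1 (0,0):0^0=0 -> mex({0, 1}) = 2
G(3): splits (0,2):0^2=2 (1,1):1^1=0 (0,1):0^1=1 -> mex({0, 1, 2}) = 3
G(4): splits (0,3):0^3=3 (1,2):1^2=3 (0,2):0^2=2 (1,1):1^1=0 -> mex({0, 2, 3}) = 1
G(5): splits (0,4):0^1=1 (1,3):1^3=2 (2,2):2^2=0 (0,3):0^3=3 (1,2):1^2=3 -> mex({0, 1, 2, 3}) = 4
G(6) = mex({0, 1, 2, 4}) = 3
G(7) = mex({0, 1, 3, 4, 5}) = 2
G(8) = mex({0, 2, 3, 5, 6}) = 1
G(9) = mex({0, 1, 2, 3, 6, 7}) = 4
G(10) = mex({0, 1, 3, 4, 5, 7}) = 2
G(11) = mex({0, 1, 2, 3, 4, 5}) = 6
G(12) = mex({0, 1, 2, 3, 5, 6, 7}) = 4
G(13) = mex({0, 2, 3, 4, 6, 7}) = 1
G(14) = mex({0, 1, 4, 5, 6, 7}) = 2
G(15) = mex({0, 1, 2, 3, 4, 5, 6}) = 7
G(16) = mex({0, 2, 3, 5, 6, 7}) = 1
G(17) = mex({0, 1, 2, 3, 5, 6, 7}) = 4
G(18) = mex({0, 1, 2, 4, 5, 6}) = 3
G(19) = mex({0, 1, 3, 4, 5, 7}) = 2
G(20) = mex({0, 2, 3, 4, 5, 6, 7}) = 1
G(21) = mex({0, 1, 2, 3, 5, 6, 7}) = 4
G(22) = mex({0, 1, 2, 3, 4, 5, 7}) = 6
G(23) = mex({0, 1, 2, 3, 4, 5, 6}) = 7
G(24) = mex({0, 1, 2, 3, 5, 6, 7}) = 4
Therefore G(24) = 4.

4


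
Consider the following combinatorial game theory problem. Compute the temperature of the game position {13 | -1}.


The game is {13 | -1}, a switch {a | b} with numbers a > b.
Cooling {a | b} by t gives {a - t | b + t}, which stops being hot when a - t = b + t, i.e. at t = (a - b)/2. So the temperature of a switch is (a - b)/2.
Temperature = (Left option - Right option) / 2
= (13 - (-1)) / 2
= 14 / 2
= 7

7


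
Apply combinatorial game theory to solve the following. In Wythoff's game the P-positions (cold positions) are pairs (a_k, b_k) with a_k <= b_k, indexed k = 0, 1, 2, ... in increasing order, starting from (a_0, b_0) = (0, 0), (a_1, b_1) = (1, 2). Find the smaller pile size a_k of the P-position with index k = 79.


By Wythoff's theorem, a_k = floor(k * phi) and b_k = floor(k * phi^2) = a_k + k, where phi = (1 + sqrt(5))/2 is the golden ratio.
phi = (1 + sqrt(5))/2 = 1.618034
k = 79
k * phi = 79 * 1.618034 = 127.824685
a_79 = floor(k * phi) = 127

127


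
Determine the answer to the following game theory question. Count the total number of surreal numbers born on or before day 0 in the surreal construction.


Day 0: {|} = 0 is born. Count = 1.
Day n: the number of surreal numbers born by day n is 2^(n+1) - 1.
By day 0: 2^1 - 1 = 1
By day 0: 1 surreal numbers.

1


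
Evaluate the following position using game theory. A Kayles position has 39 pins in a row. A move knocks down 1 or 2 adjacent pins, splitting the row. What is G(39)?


Kayles: a move removes 1 or 2 adjacent pins from a contiguous row.
Removing pins from a row of k leaves two independent rows (a, b) with a + b = k - 1 (one pin) or a + b = k - 2 (two pins); an end removal gives a = 0.
By Sprague-Grundy, G(k) = mex{ G(a) XOR G(b) } over all these splits. G(0) = 0.
G(1): splits (0,0):0^0=0 -> mex({0}) = 1
G(2): splits (0,1):0^1=1 (0,0):0^0=0 -> mex({0, 1}) = 2
G(3): splits (0,2):0^2=2 (1,1):1^1=0 (0,1):0^1=1 -> mex({0, 1, 2}) = 3
G(4): splits (0,3):0^3=3 (1,2):1^2=3 (0,2):0^2=2 (1,1):1^1=0 -> mex({0, 2, 3}) = 1
G(5): splits (0,4):0^1=1 (1,3):1^3=2 (2,2):2^2=0 (0,3):0^3=3 (1,2):1^2=3 -> mex({0, 1, 2, 3}) = 4
G(6) = mex({0, 1, 2, 4}) = 3
G(7) = mex({0, 1, 3, 4, 5}) = 2
G(8) = mex({0, 2, 3, 5, 6}) = 1
G(9) = mex({0, 1, 2, 3, 6, 7}) = 4
G(10) = mex({0, 1, 3, 4, 5, 7}) = 2
G(11) = mex({0, 1, 2, 3, 4, 5}) = 6
G(12) = mex({0, 1, 2, 3, 5, 6, 7}) = 4
G(13) = mex({0, 2, 3, 4, 6, 7}) = 1
G(14) = mex({0, 1, 4, 5, 6, 7}) = 2
G(15) = mex({0, 1, 2, 3, 4, 5, 6}) = 7
G(16) = mex({0, 2, 3, 5, 6, 7}) = 1
G(17) = mex({0, 1, 2, 3, 5, 6, 7}) = 4
G(18) = mex({0, 1, 2, 4, 5, 6}) = 3
G(19) = mex({0, 1, 3, 4, 5, 7}) = 2
G(20) = mex({0, 2, 3, 4, 5, 6, 7}) = 1
G(21) = mex({0, 1, 2, 3, 5, 6, 7}) = 4
G(22) = mex({0, 1, 2, 3, 4, 5, 7}) = 6
G(23) = mex({0, 1, 2, 3, 4, 5, 6}) = 7
G(24) = mex({0, 1, 2, 3, 5, 6, 7}) = 4
G(25) = mex({0, 2, 3, 4, 6, 7}) = 1
G(26) = mex({0, 1, 3, 4, 5, 6, 7}) = 2
G(27) = mex({0, 1, 2, 3, 4, 5, 6, 7}) = 8
G(28) = mex({0, 1, 2, 3, 4, 6, 7, 8}) = 5
G(29) = mex({0, 1, 2, 3, 5, 6, 7, 8, 9}) = 4
G(30) = mex({0, 1, 2, 3, 4, 5, 6, 9, 10}) = 7
G(31) = mex({0, 1, 3, 4, 5, 7, 10, 11}) = 2
G(32) = mex({0, 2, 3, 4, 5, 6, 7, 9, 11}) = 1
G(33) = mex({0, 1, 2, 3, 4, 5, 6, 7, 9, 12}) = 8
G(34) = mex({0, 1, 2, 3, 4, 5, 7, 8, 11, 12}) = 6
G(35) = mex({0, 1, 2, 3, 4, 5, 6, 8, 9, 10, 11}) = 7
G(36) = mex({0, 1, 2, 3, 5, 6, 7, 9, 10}) = 4
G(37) = mex({0, 2, 3, 4, 6, 7, 9, 10, 11, 12}) = 1
G(38) = mex({0, 1, 3, 4, 5, 6, 7, 9, 10, 11, 12}) = 2
G(39) = mex({0, 1, 2, 4, 5, 6, 7, 9, 10, 12, 14}) = 3
Therefore G(39) = 3.

3


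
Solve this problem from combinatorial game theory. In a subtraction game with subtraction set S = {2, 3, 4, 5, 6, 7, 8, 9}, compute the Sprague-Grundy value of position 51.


The subtraction set is S = {2, 3, 4, 5, 6, 7, 8, 9}.
G(k) = mex{ G(k - s) : s in S, s <= k }. We compute iteratively: G(0) = 0.
G(1) = mex({}) = 0
G(2) = mex({0}) = 1
G(3) = mex({0}) = 1
G(4) = mex({0, 1}) = 2
G(5) = mex({0, 1}) = 2
G(6) = mex({0, 1, 2}) = 3
G(7) = mex({0, 1, 2}) = 3
G(8) = mex({0, 1, 2, 3}) = 4
G(9) = mex({0, 1, 2, 3}) = 4
G(10) = mex({0, 1, 2, 3, 4}) = 5
G(11) = mex({1, 2, 3, 4}) = 0
G(12) = mex({1, 2, 3, 4, 5}) = 0
G(13) = mex({0, 2, 3, 4, 5}) = 1
G(14) = mex({0, 2, 3, 4, 5}) = 1
G(15) = mex({0, 1, 3, 4, 5}) = 2
G(16) = mex({0, 1, 3, 4, 5}) = 2
G(17) = mex({0, 1, 2, 4, 5}) = 3
G(18) = mex({0, 1, 2, 4, 5}) = 3
G(19) = mex({0, 1, 2, 3, 5}) = 4
Observe that G(11)..G(19) = 0, 0, 1, 1, 2, 2, 3, 3, 4 repeats G(0)..G(8) = 0, 0, 1, 1, 2, 2, 3, 3, 4.
For k >= max(S) = 9, G(k) is determined by the previous 9 values G(k-9)..G(k-1); a window of 9 consecutive values has recurred shifted by 11, so by induction G(k + 11) = G(k) for all k >= 0: the sequence is periodic from the start with period 11.
One period: G(0..10) = 0, 0, 1, 1, 2, 2, 3, 3, 4, 4, 5.
51 mod 11 = 7, so G(51) = G(7) = 3.

3


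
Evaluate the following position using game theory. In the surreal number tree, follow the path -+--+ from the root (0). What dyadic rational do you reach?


Sign expansion: -+--+
Rule: track bounds (lo, hi), initially (-inf, +inf). On '+', the current value becomes lo and we move to the simplest number in (value, hi): value + 1 if hi = +inf, otherwise the midpoint (value + hi)/2. On '-', the current value becomes hi and we move to value - 1 if lo = -inf, otherwise the midpoint (lo + value)/2.
Start at 0.
Step 1: sign = -, move left. Bounds: (-inf, 0). Value = -1
Step 2: sign = +, move right. Bounds: (-1, 0). Value = -1/2
Step 3: sign = -, move left. Bounds: (-1, -1/2). Value = -3/4
Step 4: sign = -, move left. Bounds: (-1, -3/4). Value = -7/8
Step 5: sign = +, move right. Bounds: (-7/8, -3/4). Value = -13/16
The surreal number with sign expansion -+--+ is -13/16.

-13/16


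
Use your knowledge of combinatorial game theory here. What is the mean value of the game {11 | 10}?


Game = {11 | 10}, a switch {a | b} with numbers a > b.
Its thermograph has left wall a - t and right wall b + t, which meet at t = (a - b)/2, where both equal (a + b)/2. So the mast (mean value) is at (a + b)/2.
Mean = (11 + (10))/2 = 21/2 = 21/2

21/2


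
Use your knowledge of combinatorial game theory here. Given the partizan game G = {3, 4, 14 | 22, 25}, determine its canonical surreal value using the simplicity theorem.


Left options: {3, 4, 14}, max = 14
Right options: {22, 25}, min = 22
All options are numbers and max(Left) < min(Right), so by the simplicity theorem the value is the simplest (earliest-born) number strictly between 14 and 22.
Integers 15 through 21 all lie strictly between 14 and 22.
Among integers, the simplest (lowest birthday = smallest |n|; 0 is born on day 0, +-n on day n) is 15.
No non-integer in the interval can be simpler: if x is a non-integer in the interval, then floor(x) or ceil(x) also lies in the interval (the interval contains an integer), and both are proper prefixes of x's sign expansion, i.e. born earlier. So the game value is 15.
Game value = 15

15


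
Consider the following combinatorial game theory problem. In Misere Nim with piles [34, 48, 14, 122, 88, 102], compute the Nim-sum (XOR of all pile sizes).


We need the XOR (exclusive or) of all pile sizes.
After XOR-ing pile 1 (size 34): 0 XOR 34 = 34
After XOR-ing pile 2 (size 48): 34 XOR 48 = 18
After XOR-ing pile 3 (size 14): 18 XOR 14 = 28
After XOR-ing pile 4 (size 122): 28 XOR 122 = 102
After XOR-ing pile 5 (size 88): 102 XOR 88 = 62
After XOR-ing pile 6 (size 102): 62 XOR 102 = 88
The Nim-value of this position is 88.

88


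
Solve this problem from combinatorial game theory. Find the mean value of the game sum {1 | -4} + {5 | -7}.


G1 = {1 | -4}, G2 = {5 | -7}
Each is a switch {a | b} with numbers a > b; its mean value is (a + b)/2, and mean value is additive over game sums: m(G1 + G2) = m(G1) + m(G2).
Mean of G1 = (1 + (-4))/2 = -3/2 = -3/2
Mean of G2 = (5 + (-7))/2 = -2/2 = -1
Mean of G1 + G2 = -3/2 + -1 = -5/2

-5/2


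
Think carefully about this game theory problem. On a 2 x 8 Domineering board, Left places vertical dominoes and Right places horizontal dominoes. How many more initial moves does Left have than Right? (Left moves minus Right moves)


Board is 2 x 8 (rows x cols).
Left (vertical) placements: (rows-1) * cols = 1 * 8 = 8
Right (horizontal) placements: rows * (cols-1) = 2 * 7 = 14
Advantage = Left - Right = 8 - 14 = -6

-6


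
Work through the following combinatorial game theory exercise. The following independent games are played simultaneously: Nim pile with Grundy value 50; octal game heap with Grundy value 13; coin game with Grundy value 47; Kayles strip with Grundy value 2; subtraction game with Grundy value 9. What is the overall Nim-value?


By the Sprague-Grundy theorem, the Grundy value of a sum of games is the XOR of individual Grundy values.
Nim pile: Grundy value = 50. Running XOR: 0 XOR 50 = 50
octal game heap: Grundy value = 13. Running XOR: 50 XOR 13 = 63
coin game: Grundy value = 47. Running XOR: 63 XOR 47 = 16
Kayles strip: Grundy value = 2. Running XOR: 16 XOR 2 = 18
subtraction game: Grundy value = 9. Running XOR: 18 XOR 9 = 27
The combined Grundy value is 27.

27


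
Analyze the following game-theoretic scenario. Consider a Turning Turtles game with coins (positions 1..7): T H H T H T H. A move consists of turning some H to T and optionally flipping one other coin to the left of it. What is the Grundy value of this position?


Coins: T H H T H T H
Key fact: a single head at position k behaves exactly like a Nim heap of size k (turning it to T and optionally flipping a coin at j < k corresponds to moving the heap from k to j, or to 0), and heads combine as a disjunctive sum (two heads at the same place would cancel, matching j XOR j = 0). So the Nim-value is the XOR of the 1-indexed positions of the heads.
Face-up positions (1-indexed): [2, 3, 5, 7]
XOR 0 with 2: 0 XOR 2 = 2
XOR 2 with 3: 2 XOR 3 = 1
XOR 1 with 5: 1 XOR 5 = 4
XOR 4 with 7: 4 XOR 7 = 3
Nim-value = 3

3


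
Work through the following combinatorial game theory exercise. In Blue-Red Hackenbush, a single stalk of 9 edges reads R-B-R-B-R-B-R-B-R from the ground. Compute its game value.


Edges (from ground): R-B-R-B-R-B-R-B-R
By Berlekamp's sign-expansion rule, a Blue-Red Hackenbush stalk has the value of the surreal number whose sign sequence is the edge sequence with B -> + and R -> -.
Sign sequence: -+-+-+-+-
Trace the sign expansion in the surreal number tree, starting from 0:
Edge 1: R (sign -) -> bounds (-inf, 0), value = -1
Edge 2: B (sign +) -> bounds (-1, 0), value = -1/2
Edge 3: R (sign -) -> bounds (-1, -1/2), value = -3/4
Edge 4: B (sign +) -> bounds (-3/4, -1/2), value = -5/8
Edge 5: R (sign -) -> bounds (-3/4, -5/8), value = -11/16
Edge 6: B (sign +) -> bounds (-11/16, -5/8), value = -21/32
Edge 7: R (sign -) -> bounds (-11/16, -21/32), value = -43/64
Edge 8: B (sign +) -> bounds (-43/64, -21/32), value = -85/128
Edge 9: R (sign -) -> bounds (-43/64, -85/128), value = -171/256
Game value = -171/256

-171/256


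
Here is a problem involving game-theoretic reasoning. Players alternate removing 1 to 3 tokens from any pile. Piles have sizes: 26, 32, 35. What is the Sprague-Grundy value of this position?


Subtraction set: {1, 2, 3}
For this subtraction set, G(n) = n mod 4 (period = max + 1 = 4).
Pile 1 (size 26): G(26) = 26 mod 4 = 2
Pile 2 (size 32): G(32) = 32 mod 4 = 0
Pile 3 (size 35): G(35) = 35 mod 4 = 3
Total Grundy value = XOR of all: 2 XOR 0 XOR 3 = 1

1


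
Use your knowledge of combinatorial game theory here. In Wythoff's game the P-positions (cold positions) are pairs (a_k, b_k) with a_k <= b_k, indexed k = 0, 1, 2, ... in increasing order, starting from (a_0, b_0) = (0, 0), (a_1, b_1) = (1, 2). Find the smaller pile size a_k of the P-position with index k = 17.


By Wythoff's theorem, a_k = floor(k * phi) and b_k = floor(k * phi^2) = a_k + k, where phi = (1 + sqrt(5))/2 is the golden ratio.
phi = (1 + sqrt(5))/2 = 1.618034
k = 17
k * phi = 17 * 1.618034 = 27.506578
a_17 = floor(k * phi) = 27

27


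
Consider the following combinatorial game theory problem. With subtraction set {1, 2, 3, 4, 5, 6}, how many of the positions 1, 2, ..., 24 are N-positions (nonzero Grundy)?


Subtraction set S = {1, 2, 3, 4, 5, 6}, so G(n) = n mod 7.
G(n) = 0 when n is a multiple of 7.
Multiples of 7 in [1, 24]: 3
N-positions (nonzero Grundy) = 24 - 3 = 21

21


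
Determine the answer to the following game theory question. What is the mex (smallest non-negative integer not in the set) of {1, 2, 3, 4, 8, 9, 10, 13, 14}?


Set = {1, 2, 3, 4, 8, 9, 10, 13, 14}
0 is NOT in the set. This is the mex.
mex = 0

0


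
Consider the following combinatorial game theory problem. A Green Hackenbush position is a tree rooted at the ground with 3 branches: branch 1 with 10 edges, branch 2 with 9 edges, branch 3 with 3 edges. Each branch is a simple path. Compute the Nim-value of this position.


The tree has 3 branches from the ground vertex.
In Green Hackenbush, the Nim-value of a simple path of length k is k.
Branch 1: length 10, Nim-value = 10
Branch 2: length 9, Nim-value = 9
Branch 3: length 3, Nim-value = 3
Total Nim-value = XOR of all branch values:
0 XOR 10 = 10
10 XOR 9 = 3
3 XOR 3 = 0
Nim-value of the tree = 0

0


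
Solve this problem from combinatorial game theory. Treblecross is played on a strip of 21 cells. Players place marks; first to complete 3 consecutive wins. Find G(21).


Treblecross: place X on empty cells; 3-in-a-row wins.
Playing within two cells of an existing X lets the opponent win at once, so sensible play treats the cells i-2..i+2 around each X as dead. The player left with no safe cell loses, so this is a normal-play take-away game on strips of safe cells.
Placing X at cell i (0-indexed) of a strip of k safe cells leaves independent strips of sizes max(0, i-2) and max(0, k-i-3). Hence G(k) = mex{ G(max(0,i-2)) XOR G(max(0,k-i-3)) : 0 <= i < k }, with G(0) = 0.
G(1): splits (0,0):0^0=0 -> mex({0}) = 1
G(2): splits (0,0):0^0=0 -> mex({0}) = 1
G(3): splits (0,0):0^0=0 -> mex({0}) = 1
G(4): splits (0,1):0^1=1 (0,0):0^0=0 -> mex({0, 1}) = 2
G(5): splits (0,2):0^1=1 (0,1):0^1=1 (0,0):0^0=0 -> mex({0, 1}) = 2
G(6) = mex({1}) = 0
G(7) = mex({0, 1, 2}) = 3
G(8) = mex({0, 1, 2}) = 3
G(9) = mex({0, 2}) = 1
G(10) = mex({0, 2, 3}) = 1
G(11) = mex({0, 3}) = 1
G(12) = mex({1, 3}) = 0
G(13) = mex({0, 1, 2, 3}) = 4
G(14) = mex({0, 1, 2}) = 3
G(15) = mex({0, 1, 2}) = 3
G(16) = mex({0, 1, 2, 4}) = 3
G(17) = mex({0, 1, 3, 4}) = 2
G(18) = mex({0, 1, 3, 4}) = 2
G(19) = mex({0, 1, 3, 5}) = 2
G(20) = mex({0, 1, 2, 3, 5}) = 4
G(21) = mex({0, 1, 2, 3, 5}) = 4
Therefore G(21) = 4.

4


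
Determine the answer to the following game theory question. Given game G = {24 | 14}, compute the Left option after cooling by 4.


Original game: {24 | 14} (a switch {a | b} with a > b).
Cooling by t (for t below the temperature (a - b)/2 = 5) taxes each move by t: {a | b} cooled by t is {a - t | b + t}.
Cooling amount: t = 4
Cooled Left option: 24 - 4 = 20
Cooled Right option: 14 + 4 = 18
Cooled game: {20 | 18}
Left option = 20

20


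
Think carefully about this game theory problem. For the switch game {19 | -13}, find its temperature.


The game is {19 | -13}, a switch {a | b} with numbers a > b.
Cooling {a | b} by t gives {a - t | b + t}, which stops being hot when a - t = b + t, i.e. at t = (a - b)/2. So the temperature of a switch is (a - b)/2.
Temperature = (Left option - Right option) / 2
= (19 - (-13)) / 2
= 32 / 2
= 16

16


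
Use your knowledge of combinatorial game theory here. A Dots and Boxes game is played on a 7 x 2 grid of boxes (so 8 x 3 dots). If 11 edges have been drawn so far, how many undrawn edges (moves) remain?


Grid: 7 x 2 boxes, i.e. 8 rows and 3 columns of dots.
Horizontal edges: (rows + 1) * cols = 8 * 2 = 16
Vertical edges: rows * (cols + 1) = 7 * 3 = 21
Total edges: 16 + 21 = 37
Edges drawn: 11
Remaining: 37 - 11 = 26

26


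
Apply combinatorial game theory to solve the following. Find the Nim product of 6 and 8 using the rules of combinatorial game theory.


Nim multiplication is bilinear over XOR: (u XOR v) * w = (u*w) XOR (v*w).
So we split each operand into its bit components and XOR the pairwise Nim products.
6 = 2 + 4 (as XOR of powers of 2).
8 = 8 (as XOR of powers of 2).
Using the standard Nim-product table on single bits:
  2*2 = 3,   2*4 = 8,   2*8 = 12,
  4*4 = 6,   4*8 = 11,  8*8 = 13,
and  1*x = x (identity), k*l = l*k (commutative).
Pairwise Nim products:
  2 * 8 = 12
  4 * 8 = 11
XOR them: 12 XOR 11 = 7.
Result: 6 * 8 = 7 (in Nim).

7


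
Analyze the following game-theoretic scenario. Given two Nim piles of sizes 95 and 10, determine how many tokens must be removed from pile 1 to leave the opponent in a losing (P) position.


Piles: 95 and 10
Current XOR: 95 XOR 10 = 85 (non-zero, so this is an N-position).
To make the XOR zero, we need to find a move that balances the piles.
For pile 1 (size 95): target = 95 XOR 85 = 10
We reduce pile 1 from 95 to 10.
Tokens removed: 95 - 10 = 85
Verification: 10 XOR 10 = 0

85


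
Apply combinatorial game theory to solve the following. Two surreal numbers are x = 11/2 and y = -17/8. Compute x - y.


x = 11/2, y = -17/8
Converting to common denominator: 8
x = 44/8, y = -17/8
x - y = 11/2 - -17/8 = 61/8

61/8


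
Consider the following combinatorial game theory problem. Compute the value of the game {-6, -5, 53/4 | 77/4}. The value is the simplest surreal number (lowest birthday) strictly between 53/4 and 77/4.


Left options: {-6, -5, 53/4}, max = 53/4
Right options: {77/4}, min = 77/4
All options are numbers and max(Left) < min(Right), so by the simplicity theorem the value is the simplest (earliest-born) number strictly between 53/4 and 77/4.
Integers 14 through 19 all lie strictly between 53/4 and 77/4.
Among integers, the simplest (lowest birthday = smallest |n|; 0 is born on day 0, +-n on day n) is 14.
No non-integer in the interval can be simpler: if x is a non-integer in the interval, then floor(x) or ceil(x) also lies in the interval (the interval contains an integer), and both are proper prefixes of x's sign expansion, i.e. born earlier. So the game value is 14.
Game value = 14

14


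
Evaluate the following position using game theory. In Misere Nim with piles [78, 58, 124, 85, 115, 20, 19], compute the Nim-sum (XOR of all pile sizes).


We need the XOR (exclusive or) of all pile sizes.
After XOR-ing pile 1 (size 78): 0 XOR 78 = 78
After XOR-ing pile 2 (size 58): 78 XOR 58 = 116
After XOR-ing pile 3 (size 124): 116 XOR 124 = 8
After XOR-ing pile 4 (size 85): 8 XOR 85 = 93
After XOR-ing pile 5 (size 115): 93 XOR 115 = 46
After XOR-ing pile 6 (size 20): 46 XOR 20 = 58
After XOR-ing pile 7 (size 19): 58 XOR 19 = 41
The Nim-value of this position is 41.

41


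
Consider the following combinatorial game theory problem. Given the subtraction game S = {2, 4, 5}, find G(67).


The subtraction set is S = {2, 4, 5}.
G(k) = mex{ G(k - s) : s in S, s <= k }. We compute iteratively: G(0) = 0.
G(1) = mex({}) = 0
G(2) = mex({0}) = 1
G(3) = mex({0}) = 1
G(4) = mex({0, 1}) = 2
G(5) = mex({0, 1}) = 2
G(6) = mex({0, 1, 2}) = 3
G(7) = mex({1, 2}) = 0
G(8) = mex({1, 2, 3}) = 0
G(9) = mex({0, 2}) = 1
G(10) = mex({0, 2, 3}) = 1
G(11) = mex({0, 1, 3}) = 2
Observe that G(7)..G(11) = 0, 0, 1, 1, 2 repeats G(0)..G(4) = 0, 0, 1, 1, 2.
For k >= max(S) = 5, G(k) is determined by the previous 5 values G(k-5)..G(k-1); a window of 5 consecutive values has recurred shifted by 7, so by induction G(k + 7) = G(k) for all k >= 0: the sequence is periodic from the start with period 7.
One period: G(0..6) = 0, 0, 1, 1, 2, 2, 3.
67 mod 7 = 4, so G(67) = G(4) = 2.

2


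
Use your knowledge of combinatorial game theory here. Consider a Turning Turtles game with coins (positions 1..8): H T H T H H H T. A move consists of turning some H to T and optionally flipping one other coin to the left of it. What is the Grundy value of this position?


Coins: H T H T H H H T
Key fact: a single head at position k behaves exactly like a Nim heap of size k (turning it to T and optionally flipping a coin at j < k corresponds to moving the heap from k to j, or to 0), and heads combine as a disjunctive sum (two heads at the same place would cancel, matching j XOR j = 0). So the Nim-value is the XOR of the 1-indexed positions of the heads.
Face-up positions (1-indexed): [1, 3, 5, 6, 7]
XOR 0 with 1: 0 XOR 1 = 1
XOR 1 with 3: 1 XOR 3 = 2
XOR 2 with 5: 2 XOR 5 = 7
XOR 7 with 6: 7 XOR 6 = 1
XOR 1 with 7: 1 XOR 7 = 6
Nim-value = 6

6


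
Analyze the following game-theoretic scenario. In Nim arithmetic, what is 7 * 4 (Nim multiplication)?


Nim multiplication is bilinear over XOR: (u XOR v) * w = (u*w) XOR (v*w).
So we split each operand into its bit components and XOR the pairwise Nim products.
7 = 1 + 2 + 4 (as XOR of powers of 2).
4 = 4 (as XOR of powers of 2).
Using the standard Nim-product table on single bits:
  2*2 = 3,   2*4 = 8,   2*8 = 12,
  4*4 = 6,   4*8 = 11,  8*8 = 13,
and  1*x = x (identity), k*l = l*k (commutative).
Pairwise Nim products:
  1 * 4 = 4
  2 * 4 = 8
  4 * 4 = 6
XOR them: 4 XOR 8 XOR 6 = 10.
Result: 7 * 4 = 10 (in Nim).

10


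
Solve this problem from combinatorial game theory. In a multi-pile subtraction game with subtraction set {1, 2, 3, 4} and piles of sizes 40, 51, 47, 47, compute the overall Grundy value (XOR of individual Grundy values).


Subtraction set: {1, 2, 3, 4}
For this subtraction set, G(n) = n mod 5 (period = max + 1 = 5).
Pile 1 (size 40): G(40) = 40 mod 5 = 0
Pile 2 (size 51): G(51) = 51 mod 5 = 1
Pile 3 (size 47): G(47) = 47 mod 5 = 2
Pile 4 (size 47): G(47) = 47 mod 5 = 2
Total Grundy value = XOR of all: 0 XOR 1 XOR 2 XOR 2 = 1

1


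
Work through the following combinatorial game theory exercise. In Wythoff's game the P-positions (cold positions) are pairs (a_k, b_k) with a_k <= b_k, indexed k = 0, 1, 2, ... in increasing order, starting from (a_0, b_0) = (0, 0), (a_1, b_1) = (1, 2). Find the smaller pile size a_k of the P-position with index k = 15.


By Wythoff's theorem, a_k = floor(k * phi) and b_k = floor(k * phi^2) = a_k + k, where phi = (1 + sqrt(5))/2 is the golden ratio.
phi = (1 + sqrt(5))/2 = 1.618034
k = 15
k * phi = 15 * 1.618034 = 24.270510
a_15 = floor(k * phi) = 24

24


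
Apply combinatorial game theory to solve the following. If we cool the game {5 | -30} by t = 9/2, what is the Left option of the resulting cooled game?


Original game: {5 | -30} (a switch {a | b} with a > b).
Cooling by t (for t below the temperature (a - b)/2 = 35/2) taxes each move by t: {a | b} cooled by t is {a - t | b + t}.
Cooling amount: t = 9/2
Cooled Left option: 5 - 9/2 = 1/2
Cooled Right option: -30 + 9/2 = -51/2
Cooled game: {1/2 | -51/2}
Left option = 1/2

1/2


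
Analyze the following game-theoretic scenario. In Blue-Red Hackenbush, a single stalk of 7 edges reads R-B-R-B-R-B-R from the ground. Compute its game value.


Edges (from ground): R-B-R-B-R-B-R
By Berlekamp's sign-expansion rule, a Blue-Red Hackenbush stalk has the value of the surreal number whose sign sequence is the edge sequence with B -> + and R -> -.
Sign sequence: -+-+-+-
Trace the sign expansion in the surreal number tree, starting from 0:
Edge 1: R (sign -) -> bounds (-inf, 0), value = -1
Edge 2: B (sign +) -> bounds (-1, 0), value = -1/2
Edge 3: R (sign -) -> bounds (-1, -1/2), value = -3/4
Edge 4: B (sign +) -> bounds (-3/4, -1/2), value = -5/8
Edge 5: R (sign -) -> bounds (-3/4, -5/8), value = -11/16
Edge 6: B (sign +) -> bounds (-11/16, -5/8), value = -21/32
Edge 7: R (sign -) -> bounds (-11/16, -21/32), value = -43/64
Game value = -43/64

-43/64


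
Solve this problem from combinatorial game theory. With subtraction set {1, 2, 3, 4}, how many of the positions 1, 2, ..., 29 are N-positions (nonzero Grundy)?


Subtraction set S = {1, 2, 3, 4}, so G(n) = n mod 5.
G(n) = 0 when n is a multiple of 5.
Multiples of 5 in [1, 29]: 5
N-positions (nonzero Grundy) = 29 - 5 = 24

24


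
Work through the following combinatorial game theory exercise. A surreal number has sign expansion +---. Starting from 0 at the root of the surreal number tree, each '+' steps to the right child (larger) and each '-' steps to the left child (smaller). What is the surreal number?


Sign expansion: +---
Rule: track bounds (lo, hi), initially (-inf, +inf). On '+', the current value becomes lo and we move to the simplest number in (value, hi): value + 1 if hi = +inf, otherwise the midpoint (value + hi)/2. On '-', the current value becomes hi and we move to value - 1 if lo = -inf, otherwise the midpoint (lo + value)/2.
Start at 0.
Step 1: sign = +, move right. Bounds: (0, +inf). Value = 1
Step 2: sign = -, move left. Bounds: (0, 1). Value = 1/2
Step 3: sign = -, move left. Bounds: (0, 1/2). Value = 1/4
Step 4: sign = -, move left. Bounds: (0, 1/4). Value = 1/8
The surreal number with sign expansion +--- is 1/8.

1/8


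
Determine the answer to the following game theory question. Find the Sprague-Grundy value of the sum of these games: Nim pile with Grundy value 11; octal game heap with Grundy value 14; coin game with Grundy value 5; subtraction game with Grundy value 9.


By the Sprague-Grundy theorem, the Grundy value of a sum of games is the XOR of individual Grundy values.
Nim pile: Grundy value = 11. Running XOR: 0 XOR 11 = 11
octal game heap: Grundy value = 14. Running XOR: 11 XOR 14 = 5
coin game: Grundy value = 5. Running XOR: 5 XOR 5 = 0
subtraction game: Grundy value = 9. Running XOR: 0 XOR 9 = 9
The combined Grundy value is 9.

9


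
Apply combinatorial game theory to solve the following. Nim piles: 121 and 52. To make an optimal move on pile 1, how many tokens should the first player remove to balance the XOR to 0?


Piles: 121 and 52
Current XOR: 121 XOR 52 = 77 (non-zero, so this is an N-position).
To make the XOR zero, we need to find a move that balances the piles.
For pile 1 (size 121): target = 121 XOR 77 = 52
We reduce pile 1 from 121 to 52.
Tokens removed: 121 - 52 = 69
Verification: 52 XOR 52 = 0

69


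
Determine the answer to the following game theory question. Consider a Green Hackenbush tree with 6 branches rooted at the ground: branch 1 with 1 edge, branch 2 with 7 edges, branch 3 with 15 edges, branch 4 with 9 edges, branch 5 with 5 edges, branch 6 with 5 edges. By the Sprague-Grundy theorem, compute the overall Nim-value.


The tree has 6 branches from the ground vertex.
In Green Hackenbush, the Nim-value of a simple path of length k is k.
Branch 1: length 1, Nim-value = 1
Branch 2: length 7, Nim-value = 7
Branch 3: length 15, Nim-value = 15
Branch 4: length 9, Nim-value = 9
Branch 5: length 5, Nim-value = 5
Branch 6: length 5, Nim-value = 5
Total Nim-value = XOR of all branch values:
0 XOR 1 = 1
1 XOR 7 = 6
6 XOR 15 = 9
9 XOR 9 = 0
0 XOR 5 = 5
5 XOR 5 = 0
Nim-value of the tree = 0

0


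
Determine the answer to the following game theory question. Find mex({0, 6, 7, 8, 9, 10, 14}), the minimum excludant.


Set = {0, 6, 7, 8, 9, 10, 14}
0 is in the set.
1 is NOT in the set. This is the mex.
mex = 1

1


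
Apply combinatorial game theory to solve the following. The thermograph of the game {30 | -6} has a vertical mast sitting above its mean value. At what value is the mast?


Game = {30 | -6}, a switch {a | b} with numbers a > b.
Its thermograph has left wall a - t and right wall b + t, which meet at t = (a - b)/2, where both equal (a + b)/2. So the mast (mean value) is at (a + b)/2.
Mean = (30 + (-6))/2 = 24/2 = 12

12


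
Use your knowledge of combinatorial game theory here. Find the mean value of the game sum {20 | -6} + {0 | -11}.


G1 = {20 | -6}, G2 = {0 | -11}
Each is a switch {a | b} with numbers a > b; its mean value is (a + b)/2, and mean value is additive over game sums: m(G1 + G2) = m(G1) + m(G2).
Mean of G1 = (20 + (-6))/2 = 14/2 = 7
Mean of G2 = (0 + (-11))/2 = -11/2 = -11/2
Mean of G1 + G2 = 7 + -11/2 = 3/2

3/2


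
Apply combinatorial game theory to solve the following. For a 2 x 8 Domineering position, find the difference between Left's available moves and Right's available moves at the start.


Board is 2 x 8 (rows x cols).
Left (vertical) placements: (rows-1) * cols = 1 * 8 = 8
Right (horizontal) placements: rows * (cols-1) = 2 * 7 = 14
Advantage = Left - Right = 8 - 14 = -6

-6


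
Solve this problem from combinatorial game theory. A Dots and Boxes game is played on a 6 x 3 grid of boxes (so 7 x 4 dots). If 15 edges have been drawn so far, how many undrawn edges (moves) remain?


Grid: 6 x 3 boxes, i.e. 7 rows and 4 columns of dots.
Horizontal edges: (rows + 1) * cols = 7 * 3 = 21
Vertical edges: rows * (cols + 1) = 6 * 4 = 24
Total edges: 21 + 24 = 45
Edges drawn: 15
Remaining: 45 - 15 = 30

30


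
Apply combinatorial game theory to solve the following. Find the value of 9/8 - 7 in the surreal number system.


x = 9/8, y = 7
Converting to common denominator: 8
x = 9/8, y = 56/8
x - y = 9/8 - 7 = -47/8

-47/8


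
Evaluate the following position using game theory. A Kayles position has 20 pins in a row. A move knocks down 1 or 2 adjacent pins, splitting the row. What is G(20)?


Kayles: a move removes 1 or 2 adjacent pins from a contiguous row.
Removing pins from a row of k leaves two independent rows (a, b) with a + b = k - 1 (one pin) or a + b = k - 2 (two pins); an end removal gives a = 0.
By Sprague-Grundy, G(k) = mex{ G(a) XOR G(b) } over all these splits. G(0) = 0.
G(1): splits (0,0):0^0=0 -> mex({0}) = 1
G(2): splits (0,1):0^1=1 (0,0):0^0=0 -> mex({0, 1}) = 2
G(3): splits (0,2):0^2=2 (1,1):1^1=0 (0,1):0^1=1 -> mex({0, 1, 2}) = 3
G(4): splits (0,3):0^3=3 (1,2):1^2=3 (0,2):0^2=2 (1,1):1^1=0 -> mex({0, 2, 3}) = 1
G(5): splits (0,4):0^1=1 (1,3):1^3=2 (2,2):2^2=0 (0,3):0^3=3 (1,2):1^2=3 -> mex({0, 1, 2, 3}) = 4
G(6) = mex({0, 1, 2, 4}) = 3
G(7) = mex({0, 1, 3, 4, 5}) = 2
G(8) = mex({0, 2, 3, 5, 6}) = 1
G(9) = mex({0, 1, 2, 3, 6, 7}) = 4
G(10) = mex({0, 1, 3, 4, 5, 7}) = 2
G(11) = mex({0, 1, 2, 3, 4, 5}) = 6
G(12) = mex({0, 1, 2, 3, 5, 6, 7}) = 4
G(13) = mex({0, 2, 3, 4, 6, 7}) = 1
G(14) = mex({0, 1, 4, 5, 6, 7}) = 2
G(15) = mex({0, 1, 2, 3, 4, 5, 6}) = 7
G(16) = mex({0, 2, 3, 5, 6, 7}) = 1
G(17) = mex({0, 1, 2, 3, 5, 6, 7}) = 4
G(18) = mex({0, 1, 2, 4, 5, 6}) = 3
G(19) = mex({0, 1, 3, 4, 5, 7}) = 2
G(20) = mex({0, 2, 3, 4, 5, 6, 7}) = 1
Therefore G(20) = 1.

1


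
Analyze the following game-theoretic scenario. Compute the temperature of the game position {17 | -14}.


The game is {17 | -14}, a switch {a | b} with numbers a > b.
Cooling {a | b} by t gives {a - t | b + t}, which stops being hot when a - t = b + t, i.e. at t = (a - b)/2. So the temperature of a switch is (a - b)/2.
Temperature = (Left option - Right option) / 2
= (17 - (-14)) / 2
= 31 / 2
= 31/2

31/2


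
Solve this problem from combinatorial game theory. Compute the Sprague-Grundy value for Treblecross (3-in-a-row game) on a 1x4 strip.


Treblecross: place X on empty cells; 3-in-a-row wins.
Playing within two cells of an existing X lets the opponent win at once, so sensible play treats the cells i-2..i+2 around each X as dead. The player left with no safe cell loses, so this is a normal-play take-away game on strips of safe cells.
Placing X at cell i (0-indexed) of a strip of k safe cells leaves independent strips of sizes max(0, i-2) and max(0, k-i-3). Hence G(k) = mex{ G(max(0,i-2)) XOR G(max(0,k-i-3)) : 0 <= i < k }, with G(0) = 0.
G(1): splits (0,0):0^0=0 -> mex({0}) = 1
G(2): splits (0,0):0^0=0 -> mex({0}) = 1
G(3): splits (0,0):0^0=0 -> mex({0}) = 1
G(4): splits (0,1):0^1=1 (0,0):0^0=0 -> mex({0, 1}) = 2
Therefore G(4) = 2.

2


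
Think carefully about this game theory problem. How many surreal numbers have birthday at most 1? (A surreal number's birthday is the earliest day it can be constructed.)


Day 0: {|} = 0 is born. Count = 1.
Day n: the number of surreal numbers born by day n is 2^(n+1) - 1.
By day 0: 2^1 - 1 = 1
By day 1: 2^2 - 1 = 3
By day 1: 3 surreal numbers.

3


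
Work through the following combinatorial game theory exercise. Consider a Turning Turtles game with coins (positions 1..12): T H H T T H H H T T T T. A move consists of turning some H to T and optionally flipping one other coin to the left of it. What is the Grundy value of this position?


Coins: T H H T T H H H T T T T
Key fact: a single head at position k behaves exactly like a Nim heap of size k (turning it to T and optionally flipping a coin at j < k corresponds to moving the heap from k to j, or to 0), and heads combine as a disjunctive sum (two heads at the same place would cancel, matching j XOR j = 0). So the Nim-value is the XOR of the 1-indexed positions of the heads.
Face-up positions (1-indexed): [2, 3, 6, 7, 8]
XOR 0 with 2: 0 XOR 2 = 2
XOR 2 with 3: 2 XOR 3 = 1
XOR 1 with 6: 1 XOR 6 = 7
XOR 7 with 7: 7 XOR 7 = 0
XOR 0 with 8: 0 XOR 8 = 8
Nim-value = 8

8


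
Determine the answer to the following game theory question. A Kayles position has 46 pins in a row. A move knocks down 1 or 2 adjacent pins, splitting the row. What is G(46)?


Kayles: a move removes 1 or 2 adjacent pins from a contiguous row.
Removing pins from a row of k leaves two independent rows (a, b) with a + b = k - 1 (one pin) or a + b = k - 2 (two pins); an end removal gives a = 0.
By Sprague-Grundy, G(k) = mex{ G(a) XOR G(b) } over all these splits. G(0) = 0.
G(1): splits (0,0):0^0=0 -> mex({0}) = 1
G(2): splits (0,1):0^1=1 (0,0):0^0=0 -> mex({0, 1}) = 2
G(3): splits (0,2):0^2=2 (1,1):1^1=0 (0,1):0^1=1 -> mex({0, 1, 2}) = 3
G(4): splits (0,3):0^3=3 (1,2):1^2=3 (0,2):0^2=2 (1,1):1^1=0 -> mex({0, 2, 3}) = 1
G(5): splits (0,4):0^1=1 (1,3):1^3=2 (2,2):2^2=0 (0,3):0^3=3 (1,2):1^2=3 -> mex({0, 1, 2, 3}) = 4
G(6) = mex({0, 1, 2, 4}) = 3
G(7) = mex({0, 1, 3, 4, 5}) = 2
G(8) = mex({0, 2, 3, 5, 6}) = 1
G(9) = mex({0, 1, 2, 3, 6, 7}) = 4
G(10) = mex({0, 1, 3, 4, 5, 7}) = 2
G(11) = mex({0, 1, 2, 3, 4, 5}) = 6
G(12) = mex({0, 1, 2, 3, 5, 6, 7}) = 4
G(13) = mex({0, 2, 3, 4, 6, 7}) = 1
G(14) = mex({0, 1, 4, 5, 6, 7}) = 2
G(15) = mex({0, 1, 2, 3, 4, 5, 6}) = 7
G(16) = mex({0, 2, 3, 5, 6, 7}) = 1
G(17) = mex({0, 1, 2, 3, 5, 6, 7}) = 4
G(18) = mex({0, 1, 2, 4, 5, 6}) = 3
G(19) = mex({0, 1, 3, 4, 5, 7}) = 2
G(20) = mex({0, 2, 3, 4, 5, 6, 7}) = 1
G(21) = mex({0, 1, 2, 3, 5, 6, 7}) = 4
G(22) = mex({0, 1, 2, 3, 4, 5, 7}) = 6
G(23) = mex({0, 1, 2, 3, 4, 5, 6}) = 7
G(24) = mex({0, 1, 2, 3, 5, 6, 7}) = 4
G(25) = mex({0, 2, 3, 4, 6, 7}) = 1
G(26) = mex({0, 1, 3, 4, 5, 6, 7}) = 2
G(27) = mex({0, 1, 2, 3, 4, 5, 6, 7}) = 8
G(28) = mex({0, 1, 2, 3, 4, 6, 7, 8}) = 5
G(29) = mex({0, 1, 2, 3, 5, 6, 7, 8, 9}) = 4
G(30) = mex({0, 1, 2, 3, 4, 5, 6, 9, 10}) = 7
G(31) = mex({0, 1, 3, 4, 5, 7, 10, 11}) = 2
G(32) = mex({0, 2, 3, 4, 5, 6, 7, 9, 11}) = 1
G(33) = mex({0, 1, 2, 3, 4, 5, 6, 7, 9, 12}) = 8
G(34) = mex({0, 1, 2, 3, 4, 5, 7, 8, 11, 12}) = 6
G(35) = mex({0, 1, 2, 3, 4, 5, 6, 8, 9, 10, 11}) = 7
G(36) = mex({0, 1, 2, 3, 5, 6, 7, 9, 10}) = 4
G(37) = mex({0, 2, 3, 4, 6, 7, 9, 10, 11, 12}) = 1
G(38) = mex({0, 1, 3, 4, 5, 6, 7, 9, 10, 11, 12}) = 2
G(39) = mex({0, 1, 2, 4, 5, 6, 7, 9, 10, 12, 14}) = 3
G(40) = mex({0, 2, 3, 4, 6, 7, 11, 12, 14}) = 1
G(41) = mex({0, 1, 2, 3, 5, 6, 7, 9, 10, 11, 12}) = 4
G(42) = mex({0, 1, 2, 3, 4, 5, 6, 9, 10}) = 7
G(43) = mex({0, 1, 3, 4, 5, 7, 9, 10, 12, 15}) = 2
G(44) = mex({0, 2, 3, 4, 5, 6, 7, 9, 10, 12, 15}) = 1
G(45) = mex({0, 1, 2, 3, 4, 5, 6, 7, 9, 10, 12, 14}) = 8
G(46) = mex({0, 1, 3, 4, 5, 7, 8, 11, 12, 14}) = 2
Therefore G(46) = 2.

2
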